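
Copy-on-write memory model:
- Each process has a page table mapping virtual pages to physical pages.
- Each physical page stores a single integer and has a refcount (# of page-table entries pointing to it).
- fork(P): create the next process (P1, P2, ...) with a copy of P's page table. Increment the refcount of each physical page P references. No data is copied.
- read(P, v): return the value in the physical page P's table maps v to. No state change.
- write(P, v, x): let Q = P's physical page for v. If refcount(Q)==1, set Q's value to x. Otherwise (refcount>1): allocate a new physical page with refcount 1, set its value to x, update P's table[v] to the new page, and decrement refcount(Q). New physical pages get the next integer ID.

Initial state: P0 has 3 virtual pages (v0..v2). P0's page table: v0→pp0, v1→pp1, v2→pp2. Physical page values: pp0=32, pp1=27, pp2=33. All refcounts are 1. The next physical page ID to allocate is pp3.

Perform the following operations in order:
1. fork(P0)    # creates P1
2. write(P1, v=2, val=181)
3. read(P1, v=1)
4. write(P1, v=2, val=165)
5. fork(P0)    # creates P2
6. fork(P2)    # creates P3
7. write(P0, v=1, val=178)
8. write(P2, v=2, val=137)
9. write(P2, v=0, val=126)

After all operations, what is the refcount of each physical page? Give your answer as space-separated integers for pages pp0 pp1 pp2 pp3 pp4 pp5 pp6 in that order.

Op 1: fork(P0) -> P1. 3 ppages; refcounts: pp0:2 pp1:2 pp2:2
Op 2: write(P1, v2, 181). refcount(pp2)=2>1 -> COPY to pp3. 4 ppages; refcounts: pp0:2 pp1:2 pp2:1 pp3:1
Op 3: read(P1, v1) -> 27. No state change.
Op 4: write(P1, v2, 165). refcount(pp3)=1 -> write in place. 4 ppages; refcounts: pp0:2 pp1:2 pp2:1 pp3:1
Op 5: fork(P0) -> P2. 4 ppages; refcounts: pp0:3 pp1:3 pp2:2 pp3:1
Op 6: fork(P2) -> P3. 4 ppages; refcounts: pp0:4 pp1:4 pp2:3 pp3:1
Op 7: write(P0, v1, 178). refcount(pp1)=4>1 -> COPY to pp4. 5 ppages; refcounts: pp0:4 pp1:3 pp2:3 pp3:1 pp4:1
Op 8: write(P2, v2, 137). refcount(pp2)=3>1 -> COPY to pp5. 6 ppages; refcounts: pp0:4 pp1:3 pp2:2 pp3:1 pp4:1 pp5:1
Op 9: write(P2, v0, 126). refcount(pp0)=4>1 -> COPY to pp6. 7 ppages; refcounts: pp0:3 pp1:3 pp2:2 pp3:1 pp4:1 pp5:1 pp6:1

Answer: 3 3 2 1 1 1 1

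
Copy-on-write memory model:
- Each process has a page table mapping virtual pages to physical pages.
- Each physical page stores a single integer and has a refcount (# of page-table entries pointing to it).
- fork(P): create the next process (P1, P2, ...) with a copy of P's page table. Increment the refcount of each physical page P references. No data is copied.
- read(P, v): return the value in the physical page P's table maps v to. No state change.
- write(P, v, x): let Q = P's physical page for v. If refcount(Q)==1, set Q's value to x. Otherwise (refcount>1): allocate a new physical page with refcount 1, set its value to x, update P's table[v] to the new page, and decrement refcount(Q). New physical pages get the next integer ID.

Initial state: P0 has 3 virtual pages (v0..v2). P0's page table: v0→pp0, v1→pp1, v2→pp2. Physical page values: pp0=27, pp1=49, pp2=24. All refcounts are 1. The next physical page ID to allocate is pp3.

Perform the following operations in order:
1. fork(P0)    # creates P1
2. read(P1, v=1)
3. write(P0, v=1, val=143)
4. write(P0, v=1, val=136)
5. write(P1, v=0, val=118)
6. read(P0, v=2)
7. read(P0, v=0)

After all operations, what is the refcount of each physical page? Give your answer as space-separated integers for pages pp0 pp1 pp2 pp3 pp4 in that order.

Answer: 1 1 2 1 1

Derivation:
Op 1: fork(P0) -> P1. 3 ppages; refcounts: pp0:2 pp1:2 pp2:2
Op 2: read(P1, v1) -> 49. No state change.
Op 3: write(P0, v1, 143). refcount(pp1)=2>1 -> COPY to pp3. 4 ppages; refcounts: pp0:2 pp1:1 pp2:2 pp3:1
Op 4: write(P0, v1, 136). refcount(pp3)=1 -> write in place. 4 ppages; refcounts: pp0:2 pp1:1 pp2:2 pp3:1
Op 5: write(P1, v0, 118). refcount(pp0)=2>1 -> COPY to pp4. 5 ppages; refcounts: pp0:1 pp1:1 pp2:2 pp3:1 pp4:1
Op 6: read(P0, v2) -> 24. No state change.
Op 7: read(P0, v0) -> 27. No state change.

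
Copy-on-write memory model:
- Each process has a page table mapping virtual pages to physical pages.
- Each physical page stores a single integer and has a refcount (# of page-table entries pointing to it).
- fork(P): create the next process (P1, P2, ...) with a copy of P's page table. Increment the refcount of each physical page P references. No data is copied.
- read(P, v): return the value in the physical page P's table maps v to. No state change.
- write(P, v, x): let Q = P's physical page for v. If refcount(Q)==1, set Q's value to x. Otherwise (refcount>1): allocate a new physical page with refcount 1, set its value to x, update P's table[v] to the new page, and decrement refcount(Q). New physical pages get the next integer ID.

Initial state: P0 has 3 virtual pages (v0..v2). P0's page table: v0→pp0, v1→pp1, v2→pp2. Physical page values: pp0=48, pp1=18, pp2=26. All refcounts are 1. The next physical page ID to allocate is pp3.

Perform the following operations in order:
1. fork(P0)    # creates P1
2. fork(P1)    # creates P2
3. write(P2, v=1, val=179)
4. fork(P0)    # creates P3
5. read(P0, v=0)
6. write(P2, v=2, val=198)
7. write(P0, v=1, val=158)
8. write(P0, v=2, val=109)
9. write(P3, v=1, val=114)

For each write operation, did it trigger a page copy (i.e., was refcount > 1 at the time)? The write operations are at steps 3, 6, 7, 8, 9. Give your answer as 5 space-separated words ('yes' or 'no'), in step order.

Op 1: fork(P0) -> P1. 3 ppages; refcounts: pp0:2 pp1:2 pp2:2
Op 2: fork(P1) -> P2. 3 ppages; refcounts: pp0:3 pp1:3 pp2:3
Op 3: write(P2, v1, 179). refcount(pp1)=3>1 -> COPY to pp3. 4 ppages; refcounts: pp0:3 pp1:2 pp2:3 pp3:1
Op 4: fork(P0) -> P3. 4 ppages; refcounts: pp0:4 pp1:3 pp2:4 pp3:1
Op 5: read(P0, v0) -> 48. No state change.
Op 6: write(P2, v2, 198). refcount(pp2)=4>1 -> COPY to pp4. 5 ppages; refcounts: pp0:4 pp1:3 pp2:3 pp3:1 pp4:1
Op 7: write(P0, v1, 158). refcount(pp1)=3>1 -> COPY to pp5. 6 ppages; refcounts: pp0:4 pp1:2 pp2:3 pp3:1 pp4:1 pp5:1
Op 8: write(P0, v2, 109). refcount(pp2)=3>1 -> COPY to pp6. 7 ppages; refcounts: pp0:4 pp1:2 pp2:2 pp3:1 pp4:1 pp5:1 pp6:1
Op 9: write(P3, v1, 114). refcount(pp1)=2>1 -> COPY to pp7. 8 ppages; refcounts: pp0:4 pp1:1 pp2:2 pp3:1 pp4:1 pp5:1 pp6:1 pp7:1

yes yes yes yes yes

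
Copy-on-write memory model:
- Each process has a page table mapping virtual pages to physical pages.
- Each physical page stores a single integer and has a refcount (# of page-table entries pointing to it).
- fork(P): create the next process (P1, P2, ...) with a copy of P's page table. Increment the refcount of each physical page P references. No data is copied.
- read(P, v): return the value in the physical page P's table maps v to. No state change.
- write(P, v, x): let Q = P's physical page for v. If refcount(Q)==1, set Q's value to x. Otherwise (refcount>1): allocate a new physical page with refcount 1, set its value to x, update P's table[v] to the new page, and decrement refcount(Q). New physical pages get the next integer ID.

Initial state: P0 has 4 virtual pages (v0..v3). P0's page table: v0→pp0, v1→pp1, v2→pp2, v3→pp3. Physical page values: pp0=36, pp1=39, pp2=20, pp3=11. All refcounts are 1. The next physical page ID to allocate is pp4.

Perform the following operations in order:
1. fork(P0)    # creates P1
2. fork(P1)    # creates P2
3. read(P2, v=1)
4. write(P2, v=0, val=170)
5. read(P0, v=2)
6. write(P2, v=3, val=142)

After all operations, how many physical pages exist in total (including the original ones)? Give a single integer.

Op 1: fork(P0) -> P1. 4 ppages; refcounts: pp0:2 pp1:2 pp2:2 pp3:2
Op 2: fork(P1) -> P2. 4 ppages; refcounts: pp0:3 pp1:3 pp2:3 pp3:3
Op 3: read(P2, v1) -> 39. No state change.
Op 4: write(P2, v0, 170). refcount(pp0)=3>1 -> COPY to pp4. 5 ppages; refcounts: pp0:2 pp1:3 pp2:3 pp3:3 pp4:1
Op 5: read(P0, v2) -> 20. No state change.
Op 6: write(P2, v3, 142). refcount(pp3)=3>1 -> COPY to pp5. 6 ppages; refcounts: pp0:2 pp1:3 pp2:3 pp3:2 pp4:1 pp5:1

Answer: 6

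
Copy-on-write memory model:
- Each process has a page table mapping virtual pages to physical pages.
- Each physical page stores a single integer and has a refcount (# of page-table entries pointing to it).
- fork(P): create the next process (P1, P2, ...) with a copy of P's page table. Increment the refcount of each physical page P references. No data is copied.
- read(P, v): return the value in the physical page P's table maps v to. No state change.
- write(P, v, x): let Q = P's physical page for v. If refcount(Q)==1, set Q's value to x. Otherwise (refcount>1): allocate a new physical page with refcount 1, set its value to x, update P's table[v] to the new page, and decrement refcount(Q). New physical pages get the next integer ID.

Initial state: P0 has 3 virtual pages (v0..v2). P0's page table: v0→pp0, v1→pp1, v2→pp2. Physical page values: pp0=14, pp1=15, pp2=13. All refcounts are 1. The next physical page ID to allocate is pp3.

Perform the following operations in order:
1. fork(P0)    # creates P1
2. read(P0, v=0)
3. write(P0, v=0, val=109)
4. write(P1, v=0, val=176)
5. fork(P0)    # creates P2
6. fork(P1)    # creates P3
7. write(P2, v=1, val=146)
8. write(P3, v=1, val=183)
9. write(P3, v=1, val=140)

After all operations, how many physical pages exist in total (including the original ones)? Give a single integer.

Answer: 6

Derivation:
Op 1: fork(P0) -> P1. 3 ppages; refcounts: pp0:2 pp1:2 pp2:2
Op 2: read(P0, v0) -> 14. No state change.
Op 3: write(P0, v0, 109). refcount(pp0)=2>1 -> COPY to pp3. 4 ppages; refcounts: pp0:1 pp1:2 pp2:2 pp3:1
Op 4: write(P1, v0, 176). refcount(pp0)=1 -> write in place. 4 ppages; refcounts: pp0:1 pp1:2 pp2:2 pp3:1
Op 5: fork(P0) -> P2. 4 ppages; refcounts: pp0:1 pp1:3 pp2:3 pp3:2
Op 6: fork(P1) -> P3. 4 ppages; refcounts: pp0:2 pp1:4 pp2:4 pp3:2
Op 7: write(P2, v1, 146). refcount(pp1)=4>1 -> COPY to pp4. 5 ppages; refcounts: pp0:2 pp1:3 pp2:4 pp3:2 pp4:1
Op 8: write(P3, v1, 183). refcount(pp1)=3>1 -> COPY to pp5. 6 ppages; refcounts: pp0:2 pp1:2 pp2:4 pp3:2 pp4:1 pp5:1
Op 9: write(P3, v1, 140). refcount(pp5)=1 -> write in place. 6 ppages; refcounts: pp0:2 pp1:2 pp2:4 pp3:2 pp4:1 pp5:1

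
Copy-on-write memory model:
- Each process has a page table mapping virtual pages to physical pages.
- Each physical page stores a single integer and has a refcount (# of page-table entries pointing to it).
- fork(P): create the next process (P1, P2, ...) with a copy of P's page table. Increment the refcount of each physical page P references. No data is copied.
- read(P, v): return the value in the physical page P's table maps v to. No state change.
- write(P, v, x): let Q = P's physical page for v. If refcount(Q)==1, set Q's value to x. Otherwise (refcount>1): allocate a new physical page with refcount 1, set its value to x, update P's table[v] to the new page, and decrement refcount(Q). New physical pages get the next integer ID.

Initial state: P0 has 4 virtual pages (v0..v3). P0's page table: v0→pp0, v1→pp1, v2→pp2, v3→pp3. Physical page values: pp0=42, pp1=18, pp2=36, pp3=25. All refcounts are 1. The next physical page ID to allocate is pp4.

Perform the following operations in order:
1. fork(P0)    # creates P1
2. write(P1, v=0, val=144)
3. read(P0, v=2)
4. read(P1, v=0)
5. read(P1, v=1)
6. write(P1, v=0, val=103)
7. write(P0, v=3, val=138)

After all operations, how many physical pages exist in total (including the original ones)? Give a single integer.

Answer: 6

Derivation:
Op 1: fork(P0) -> P1. 4 ppages; refcounts: pp0:2 pp1:2 pp2:2 pp3:2
Op 2: write(P1, v0, 144). refcount(pp0)=2>1 -> COPY to pp4. 5 ppages; refcounts: pp0:1 pp1:2 pp2:2 pp3:2 pp4:1
Op 3: read(P0, v2) -> 36. No state change.
Op 4: read(P1, v0) -> 144. No state change.
Op 5: read(P1, v1) -> 18. No state change.
Op 6: write(P1, v0, 103). refcount(pp4)=1 -> write in place. 5 ppages; refcounts: pp0:1 pp1:2 pp2:2 pp3:2 pp4:1
Op 7: write(P0, v3, 138). refcount(pp3)=2>1 -> COPY to pp5. 6 ppages; refcounts: pp0:1 pp1:2 pp2:2 pp3:1 pp4:1 pp5:1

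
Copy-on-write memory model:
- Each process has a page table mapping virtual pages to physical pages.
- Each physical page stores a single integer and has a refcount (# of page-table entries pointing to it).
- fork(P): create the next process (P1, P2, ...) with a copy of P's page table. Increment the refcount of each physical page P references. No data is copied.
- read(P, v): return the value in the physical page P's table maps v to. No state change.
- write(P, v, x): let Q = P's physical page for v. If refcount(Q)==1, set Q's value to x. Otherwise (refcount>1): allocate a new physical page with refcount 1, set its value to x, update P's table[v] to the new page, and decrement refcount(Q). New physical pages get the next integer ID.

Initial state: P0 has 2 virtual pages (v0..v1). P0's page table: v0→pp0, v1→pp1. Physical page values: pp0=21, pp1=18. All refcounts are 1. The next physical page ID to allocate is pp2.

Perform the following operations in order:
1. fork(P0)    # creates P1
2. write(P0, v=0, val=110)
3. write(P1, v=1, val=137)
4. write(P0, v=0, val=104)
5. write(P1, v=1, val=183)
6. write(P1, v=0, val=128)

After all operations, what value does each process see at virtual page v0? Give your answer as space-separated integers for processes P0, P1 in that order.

Answer: 104 128

Derivation:
Op 1: fork(P0) -> P1. 2 ppages; refcounts: pp0:2 pp1:2
Op 2: write(P0, v0, 110). refcount(pp0)=2>1 -> COPY to pp2. 3 ppages; refcounts: pp0:1 pp1:2 pp2:1
Op 3: write(P1, v1, 137). refcount(pp1)=2>1 -> COPY to pp3. 4 ppages; refcounts: pp0:1 pp1:1 pp2:1 pp3:1
Op 4: write(P0, v0, 104). refcount(pp2)=1 -> write in place. 4 ppages; refcounts: pp0:1 pp1:1 pp2:1 pp3:1
Op 5: write(P1, v1, 183). refcount(pp3)=1 -> write in place. 4 ppages; refcounts: pp0:1 pp1:1 pp2:1 pp3:1
Op 6: write(P1, v0, 128). refcount(pp0)=1 -> write in place. 4 ppages; refcounts: pp0:1 pp1:1 pp2:1 pp3:1
P0: v0 -> pp2 = 104
P1: v0 -> pp0 = 128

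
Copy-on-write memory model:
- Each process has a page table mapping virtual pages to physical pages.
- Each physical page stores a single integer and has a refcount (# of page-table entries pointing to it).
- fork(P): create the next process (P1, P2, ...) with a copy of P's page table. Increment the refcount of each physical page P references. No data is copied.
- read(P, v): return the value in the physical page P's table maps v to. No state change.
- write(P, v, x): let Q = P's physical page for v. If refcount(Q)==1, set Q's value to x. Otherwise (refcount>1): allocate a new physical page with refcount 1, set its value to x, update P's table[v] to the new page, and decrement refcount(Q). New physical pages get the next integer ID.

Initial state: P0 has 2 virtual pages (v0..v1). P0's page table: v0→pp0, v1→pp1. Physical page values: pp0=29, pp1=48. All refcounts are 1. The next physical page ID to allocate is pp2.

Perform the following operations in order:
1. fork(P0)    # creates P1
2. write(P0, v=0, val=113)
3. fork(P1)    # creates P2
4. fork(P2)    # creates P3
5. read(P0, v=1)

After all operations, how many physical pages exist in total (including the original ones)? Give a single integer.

Answer: 3

Derivation:
Op 1: fork(P0) -> P1. 2 ppages; refcounts: pp0:2 pp1:2
Op 2: write(P0, v0, 113). refcount(pp0)=2>1 -> COPY to pp2. 3 ppages; refcounts: pp0:1 pp1:2 pp2:1
Op 3: fork(P1) -> P2. 3 ppages; refcounts: pp0:2 pp1:3 pp2:1
Op 4: fork(P2) -> P3. 3 ppages; refcounts: pp0:3 pp1:4 pp2:1
Op 5: read(P0, v1) -> 48. No state change.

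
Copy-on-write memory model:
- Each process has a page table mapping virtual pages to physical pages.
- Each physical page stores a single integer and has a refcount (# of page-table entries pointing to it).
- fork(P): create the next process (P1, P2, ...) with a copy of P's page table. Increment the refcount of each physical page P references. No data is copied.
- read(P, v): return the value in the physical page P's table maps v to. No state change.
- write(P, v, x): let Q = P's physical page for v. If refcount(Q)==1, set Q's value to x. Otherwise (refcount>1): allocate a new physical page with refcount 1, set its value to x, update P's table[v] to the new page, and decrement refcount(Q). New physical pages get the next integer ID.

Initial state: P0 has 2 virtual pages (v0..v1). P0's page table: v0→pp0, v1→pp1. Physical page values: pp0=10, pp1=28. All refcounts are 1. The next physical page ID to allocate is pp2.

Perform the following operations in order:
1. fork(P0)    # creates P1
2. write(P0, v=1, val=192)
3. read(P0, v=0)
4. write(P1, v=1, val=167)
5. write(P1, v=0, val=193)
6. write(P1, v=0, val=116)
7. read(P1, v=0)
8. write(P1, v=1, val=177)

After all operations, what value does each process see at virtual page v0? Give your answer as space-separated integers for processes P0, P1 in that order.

Answer: 10 116

Derivation:
Op 1: fork(P0) -> P1. 2 ppages; refcounts: pp0:2 pp1:2
Op 2: write(P0, v1, 192). refcount(pp1)=2>1 -> COPY to pp2. 3 ppages; refcounts: pp0:2 pp1:1 pp2:1
Op 3: read(P0, v0) -> 10. No state change.
Op 4: write(P1, v1, 167). refcount(pp1)=1 -> write in place. 3 ppages; refcounts: pp0:2 pp1:1 pp2:1
Op 5: write(P1, v0, 193). refcount(pp0)=2>1 -> COPY to pp3. 4 ppages; refcounts: pp0:1 pp1:1 pp2:1 pp3:1
Op 6: write(P1, v0, 116). refcount(pp3)=1 -> write in place. 4 ppages; refcounts: pp0:1 pp1:1 pp2:1 pp3:1
Op 7: read(P1, v0) -> 116. No state change.
Op 8: write(P1, v1, 177). refcount(pp1)=1 -> write in place. 4 ppages; refcounts: pp0:1 pp1:1 pp2:1 pp3:1
P0: v0 -> pp0 = 10
P1: v0 -> pp3 = 116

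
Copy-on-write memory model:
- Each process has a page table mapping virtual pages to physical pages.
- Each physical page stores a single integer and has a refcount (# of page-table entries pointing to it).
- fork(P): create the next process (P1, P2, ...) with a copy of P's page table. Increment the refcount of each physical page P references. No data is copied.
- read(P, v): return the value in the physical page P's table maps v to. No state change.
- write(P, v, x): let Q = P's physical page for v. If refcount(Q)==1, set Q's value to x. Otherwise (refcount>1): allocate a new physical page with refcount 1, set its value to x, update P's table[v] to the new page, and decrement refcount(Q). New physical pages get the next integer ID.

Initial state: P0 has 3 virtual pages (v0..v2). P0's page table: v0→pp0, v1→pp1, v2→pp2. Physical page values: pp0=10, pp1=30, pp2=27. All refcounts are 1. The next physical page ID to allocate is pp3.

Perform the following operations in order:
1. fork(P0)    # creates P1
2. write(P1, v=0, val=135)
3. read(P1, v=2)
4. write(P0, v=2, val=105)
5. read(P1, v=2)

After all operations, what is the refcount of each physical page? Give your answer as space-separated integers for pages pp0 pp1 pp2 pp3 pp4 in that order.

Op 1: fork(P0) -> P1. 3 ppages; refcounts: pp0:2 pp1:2 pp2:2
Op 2: write(P1, v0, 135). refcount(pp0)=2>1 -> COPY to pp3. 4 ppages; refcounts: pp0:1 pp1:2 pp2:2 pp3:1
Op 3: read(P1, v2) -> 27. No state change.
Op 4: write(P0, v2, 105). refcount(pp2)=2>1 -> COPY to pp4. 5 ppages; refcounts: pp0:1 pp1:2 pp2:1 pp3:1 pp4:1
Op 5: read(P1, v2) -> 27. No state change.

Answer: 1 2 1 1 1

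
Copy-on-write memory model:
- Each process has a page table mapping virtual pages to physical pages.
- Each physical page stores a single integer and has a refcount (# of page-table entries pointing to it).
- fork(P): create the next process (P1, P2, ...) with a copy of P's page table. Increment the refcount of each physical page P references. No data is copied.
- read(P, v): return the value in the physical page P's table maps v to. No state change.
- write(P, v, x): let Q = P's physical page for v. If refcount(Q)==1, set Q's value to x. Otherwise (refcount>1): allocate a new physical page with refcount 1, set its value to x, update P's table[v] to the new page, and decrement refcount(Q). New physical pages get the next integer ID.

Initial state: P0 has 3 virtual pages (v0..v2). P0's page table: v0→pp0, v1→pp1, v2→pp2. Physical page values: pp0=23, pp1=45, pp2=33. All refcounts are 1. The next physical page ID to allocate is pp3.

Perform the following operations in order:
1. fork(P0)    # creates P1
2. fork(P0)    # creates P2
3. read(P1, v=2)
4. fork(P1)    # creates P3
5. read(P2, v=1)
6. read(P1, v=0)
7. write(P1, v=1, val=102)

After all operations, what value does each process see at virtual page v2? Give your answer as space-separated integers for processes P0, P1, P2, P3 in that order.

Answer: 33 33 33 33

Derivation:
Op 1: fork(P0) -> P1. 3 ppages; refcounts: pp0:2 pp1:2 pp2:2
Op 2: fork(P0) -> P2. 3 ppages; refcounts: pp0:3 pp1:3 pp2:3
Op 3: read(P1, v2) -> 33. No state change.
Op 4: fork(P1) -> P3. 3 ppages; refcounts: pp0:4 pp1:4 pp2:4
Op 5: read(P2, v1) -> 45. No state change.
Op 6: read(P1, v0) -> 23. No state change.
Op 7: write(P1, v1, 102). refcount(pp1)=4>1 -> COPY to pp3. 4 ppages; refcounts: pp0:4 pp1:3 pp2:4 pp3:1
P0: v2 -> pp2 = 33
P1: v2 -> pp2 = 33
P2: v2 -> pp2 = 33
P3: v2 -> pp2 = 33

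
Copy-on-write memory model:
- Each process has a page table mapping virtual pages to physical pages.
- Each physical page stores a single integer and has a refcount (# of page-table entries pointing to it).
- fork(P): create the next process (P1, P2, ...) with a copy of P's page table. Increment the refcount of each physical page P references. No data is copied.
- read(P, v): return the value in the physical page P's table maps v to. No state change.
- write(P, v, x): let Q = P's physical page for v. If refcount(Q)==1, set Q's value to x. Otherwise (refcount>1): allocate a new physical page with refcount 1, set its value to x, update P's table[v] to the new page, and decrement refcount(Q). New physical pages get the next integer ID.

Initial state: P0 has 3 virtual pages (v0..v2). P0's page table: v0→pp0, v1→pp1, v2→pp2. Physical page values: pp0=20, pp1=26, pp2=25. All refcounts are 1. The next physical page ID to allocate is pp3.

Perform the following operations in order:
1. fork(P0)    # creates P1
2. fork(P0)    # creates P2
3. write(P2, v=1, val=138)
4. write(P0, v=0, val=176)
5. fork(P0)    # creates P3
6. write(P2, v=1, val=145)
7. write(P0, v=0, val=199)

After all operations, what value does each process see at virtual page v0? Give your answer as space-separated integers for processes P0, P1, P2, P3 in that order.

Op 1: fork(P0) -> P1. 3 ppages; refcounts: pp0:2 pp1:2 pp2:2
Op 2: fork(P0) -> P2. 3 ppages; refcounts: pp0:3 pp1:3 pp2:3
Op 3: write(P2, v1, 138). refcount(pp1)=3>1 -> COPY to pp3. 4 ppages; refcounts: pp0:3 pp1:2 pp2:3 pp3:1
Op 4: write(P0, v0, 176). refcount(pp0)=3>1 -> COPY to pp4. 5 ppages; refcounts: pp0:2 pp1:2 pp2:3 pp3:1 pp4:1
Op 5: fork(P0) -> P3. 5 ppages; refcounts: pp0:2 pp1:3 pp2:4 pp3:1 pp4:2
Op 6: write(P2, v1, 145). refcount(pp3)=1 -> write in place. 5 ppages; refcounts: pp0:2 pp1:3 pp2:4 pp3:1 pp4:2
Op 7: write(P0, v0, 199). refcount(pp4)=2>1 -> COPY to pp5. 6 ppages; refcounts: pp0:2 pp1:3 pp2:4 pp3:1 pp4:1 pp5:1
P0: v0 -> pp5 = 199
P1: v0 -> pp0 = 20
P2: v0 -> pp0 = 20
P3: v0 -> pp4 = 176

Answer: 199 20 20 176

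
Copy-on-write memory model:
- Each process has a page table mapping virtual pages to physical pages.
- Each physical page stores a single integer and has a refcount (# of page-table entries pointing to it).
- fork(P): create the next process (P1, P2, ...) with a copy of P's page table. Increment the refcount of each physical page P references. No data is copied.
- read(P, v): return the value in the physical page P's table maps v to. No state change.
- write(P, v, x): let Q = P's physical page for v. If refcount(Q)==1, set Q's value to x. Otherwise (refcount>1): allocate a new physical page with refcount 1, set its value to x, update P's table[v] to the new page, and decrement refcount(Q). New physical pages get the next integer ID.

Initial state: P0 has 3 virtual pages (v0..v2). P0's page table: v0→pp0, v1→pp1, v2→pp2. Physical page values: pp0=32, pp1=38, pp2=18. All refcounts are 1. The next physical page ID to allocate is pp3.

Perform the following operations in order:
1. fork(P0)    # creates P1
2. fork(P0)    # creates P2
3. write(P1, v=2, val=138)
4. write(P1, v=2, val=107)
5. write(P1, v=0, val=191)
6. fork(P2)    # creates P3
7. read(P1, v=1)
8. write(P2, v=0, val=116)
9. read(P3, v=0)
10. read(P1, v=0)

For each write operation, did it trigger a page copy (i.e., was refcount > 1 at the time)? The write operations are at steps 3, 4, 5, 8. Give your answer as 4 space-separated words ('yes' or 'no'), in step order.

Op 1: fork(P0) -> P1. 3 ppages; refcounts: pp0:2 pp1:2 pp2:2
Op 2: fork(P0) -> P2. 3 ppages; refcounts: pp0:3 pp1:3 pp2:3
Op 3: write(P1, v2, 138). refcount(pp2)=3>1 -> COPY to pp3. 4 ppages; refcounts: pp0:3 pp1:3 pp2:2 pp3:1
Op 4: write(P1, v2, 107). refcount(pp3)=1 -> write in place. 4 ppages; refcounts: pp0:3 pp1:3 pp2:2 pp3:1
Op 5: write(P1, v0, 191). refcount(pp0)=3>1 -> COPY to pp4. 5 ppages; refcounts: pp0:2 pp1:3 pp2:2 pp3:1 pp4:1
Op 6: fork(P2) -> P3. 5 ppages; refcounts: pp0:3 pp1:4 pp2:3 pp3:1 pp4:1
Op 7: read(P1, v1) -> 38. No state change.
Op 8: write(P2, v0, 116). refcount(pp0)=3>1 -> COPY to pp5. 6 ppages; refcounts: pp0:2 pp1:4 pp2:3 pp3:1 pp4:1 pp5:1
Op 9: read(P3, v0) -> 32. No state change.
Op 10: read(P1, v0) -> 191. No state change.

yes no yes yes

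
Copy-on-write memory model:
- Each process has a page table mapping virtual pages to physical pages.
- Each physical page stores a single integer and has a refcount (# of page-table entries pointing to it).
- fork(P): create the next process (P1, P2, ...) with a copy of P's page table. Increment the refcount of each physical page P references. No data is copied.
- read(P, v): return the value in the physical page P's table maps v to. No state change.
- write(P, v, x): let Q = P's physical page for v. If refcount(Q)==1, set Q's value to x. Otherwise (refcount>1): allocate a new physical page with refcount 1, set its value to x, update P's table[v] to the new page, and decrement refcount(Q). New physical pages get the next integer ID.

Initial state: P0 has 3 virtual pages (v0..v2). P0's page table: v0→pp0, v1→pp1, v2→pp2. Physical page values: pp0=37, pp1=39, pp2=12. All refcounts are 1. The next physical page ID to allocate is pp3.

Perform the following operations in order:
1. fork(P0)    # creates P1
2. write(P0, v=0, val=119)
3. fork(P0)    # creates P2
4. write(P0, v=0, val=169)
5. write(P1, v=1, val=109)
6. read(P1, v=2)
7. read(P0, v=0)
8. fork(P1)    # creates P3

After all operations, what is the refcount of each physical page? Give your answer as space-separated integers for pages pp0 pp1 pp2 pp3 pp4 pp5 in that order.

Answer: 2 2 4 1 1 2

Derivation:
Op 1: fork(P0) -> P1. 3 ppages; refcounts: pp0:2 pp1:2 pp2:2
Op 2: write(P0, v0, 119). refcount(pp0)=2>1 -> COPY to pp3. 4 ppages; refcounts: pp0:1 pp1:2 pp2:2 pp3:1
Op 3: fork(P0) -> P2. 4 ppages; refcounts: pp0:1 pp1:3 pp2:3 pp3:2
Op 4: write(P0, v0, 169). refcount(pp3)=2>1 -> COPY to pp4. 5 ppages; refcounts: pp0:1 pp1:3 pp2:3 pp3:1 pp4:1
Op 5: write(P1, v1, 109). refcount(pp1)=3>1 -> COPY to pp5. 6 ppages; refcounts: pp0:1 pp1:2 pp2:3 pp3:1 pp4:1 pp5:1
Op 6: read(P1, v2) -> 12. No state change.
Op 7: read(P0, v0) -> 169. No state change.
Op 8: fork(P1) -> P3. 6 ppages; refcounts: pp0:2 pp1:2 pp2:4 pp3:1 pp4:1 pp5:2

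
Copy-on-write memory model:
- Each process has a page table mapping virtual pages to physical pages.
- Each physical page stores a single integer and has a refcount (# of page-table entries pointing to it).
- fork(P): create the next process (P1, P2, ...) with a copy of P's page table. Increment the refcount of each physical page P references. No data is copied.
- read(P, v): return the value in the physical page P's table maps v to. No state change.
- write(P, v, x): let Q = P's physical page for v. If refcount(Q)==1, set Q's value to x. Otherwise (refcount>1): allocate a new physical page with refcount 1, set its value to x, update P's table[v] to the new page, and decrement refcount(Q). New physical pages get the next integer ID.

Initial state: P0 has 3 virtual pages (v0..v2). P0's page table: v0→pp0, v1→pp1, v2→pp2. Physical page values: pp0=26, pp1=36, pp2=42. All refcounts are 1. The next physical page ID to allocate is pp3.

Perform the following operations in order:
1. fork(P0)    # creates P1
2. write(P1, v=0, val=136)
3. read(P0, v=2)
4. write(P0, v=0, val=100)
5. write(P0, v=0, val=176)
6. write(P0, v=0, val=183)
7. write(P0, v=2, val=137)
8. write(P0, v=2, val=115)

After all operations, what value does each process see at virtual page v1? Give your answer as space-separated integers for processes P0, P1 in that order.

Op 1: fork(P0) -> P1. 3 ppages; refcounts: pp0:2 pp1:2 pp2:2
Op 2: write(P1, v0, 136). refcount(pp0)=2>1 -> COPY to pp3. 4 ppages; refcounts: pp0:1 pp1:2 pp2:2 pp3:1
Op 3: read(P0, v2) -> 42. No state change.
Op 4: write(P0, v0, 100). refcount(pp0)=1 -> write in place. 4 ppages; refcounts: pp0:1 pp1:2 pp2:2 pp3:1
Op 5: write(P0, v0, 176). refcount(pp0)=1 -> write in place. 4 ppages; refcounts: pp0:1 pp1:2 pp2:2 pp3:1
Op 6: write(P0, v0, 183). refcount(pp0)=1 -> write in place. 4 ppages; refcounts: pp0:1 pp1:2 pp2:2 pp3:1
Op 7: write(P0, v2, 137). refcount(pp2)=2>1 -> COPY to pp4. 5 ppages; refcounts: pp0:1 pp1:2 pp2:1 pp3:1 pp4:1
Op 8: write(P0, v2, 115). refcount(pp4)=1 -> write in place. 5 ppages; refcounts: pp0:1 pp1:2 pp2:1 pp3:1 pp4:1
P0: v1 -> pp1 = 36
P1: v1 -> pp1 = 36

Answer: 36 36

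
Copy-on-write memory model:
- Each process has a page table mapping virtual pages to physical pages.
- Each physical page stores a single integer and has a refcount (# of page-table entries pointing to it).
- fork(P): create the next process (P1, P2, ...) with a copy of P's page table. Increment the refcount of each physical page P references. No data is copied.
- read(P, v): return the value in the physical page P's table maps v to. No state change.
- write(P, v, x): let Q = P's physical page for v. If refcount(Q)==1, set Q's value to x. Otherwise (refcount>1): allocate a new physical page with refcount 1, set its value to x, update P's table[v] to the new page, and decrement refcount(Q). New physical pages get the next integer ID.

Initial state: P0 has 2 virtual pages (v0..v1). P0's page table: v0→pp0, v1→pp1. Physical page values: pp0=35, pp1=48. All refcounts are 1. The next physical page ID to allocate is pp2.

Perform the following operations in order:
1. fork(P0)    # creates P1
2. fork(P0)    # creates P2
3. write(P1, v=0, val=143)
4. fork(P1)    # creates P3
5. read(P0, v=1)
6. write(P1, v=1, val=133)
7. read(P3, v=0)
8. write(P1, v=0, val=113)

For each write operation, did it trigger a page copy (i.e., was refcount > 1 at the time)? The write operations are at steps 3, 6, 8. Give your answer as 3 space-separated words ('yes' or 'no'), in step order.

Op 1: fork(P0) -> P1. 2 ppages; refcounts: pp0:2 pp1:2
Op 2: fork(P0) -> P2. 2 ppages; refcounts: pp0:3 pp1:3
Op 3: write(P1, v0, 143). refcount(pp0)=3>1 -> COPY to pp2. 3 ppages; refcounts: pp0:2 pp1:3 pp2:1
Op 4: fork(P1) -> P3. 3 ppages; refcounts: pp0:2 pp1:4 pp2:2
Op 5: read(P0, v1) -> 48. No state change.
Op 6: write(P1, v1, 133). refcount(pp1)=4>1 -> COPY to pp3. 4 ppages; refcounts: pp0:2 pp1:3 pp2:2 pp3:1
Op 7: read(P3, v0) -> 143. No state change.
Op 8: write(P1, v0, 113). refcount(pp2)=2>1 -> COPY to pp4. 5 ppages; refcounts: pp0:2 pp1:3 pp2:1 pp3:1 pp4:1

yes yes yes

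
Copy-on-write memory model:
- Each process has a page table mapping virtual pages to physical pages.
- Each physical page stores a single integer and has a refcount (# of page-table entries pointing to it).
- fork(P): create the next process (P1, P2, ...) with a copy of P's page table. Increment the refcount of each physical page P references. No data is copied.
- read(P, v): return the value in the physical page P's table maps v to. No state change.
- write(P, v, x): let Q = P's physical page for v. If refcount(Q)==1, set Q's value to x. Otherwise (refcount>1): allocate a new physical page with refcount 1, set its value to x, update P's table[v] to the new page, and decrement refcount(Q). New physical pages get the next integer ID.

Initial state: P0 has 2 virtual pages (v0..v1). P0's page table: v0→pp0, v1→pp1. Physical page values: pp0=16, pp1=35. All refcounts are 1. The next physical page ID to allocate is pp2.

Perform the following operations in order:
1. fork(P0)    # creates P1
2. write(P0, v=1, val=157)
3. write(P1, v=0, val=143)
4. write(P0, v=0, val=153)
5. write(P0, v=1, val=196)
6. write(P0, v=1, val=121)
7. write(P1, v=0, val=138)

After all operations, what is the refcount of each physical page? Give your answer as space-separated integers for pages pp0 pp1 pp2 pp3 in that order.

Answer: 1 1 1 1

Derivation:
Op 1: fork(P0) -> P1. 2 ppages; refcounts: pp0:2 pp1:2
Op 2: write(P0, v1, 157). refcount(pp1)=2>1 -> COPY to pp2. 3 ppages; refcounts: pp0:2 pp1:1 pp2:1
Op 3: write(P1, v0, 143). refcount(pp0)=2>1 -> COPY to pp3. 4 ppages; refcounts: pp0:1 pp1:1 pp2:1 pp3:1
Op 4: write(P0, v0, 153). refcount(pp0)=1 -> write in place. 4 ppages; refcounts: pp0:1 pp1:1 pp2:1 pp3:1
Op 5: write(P0, v1, 196). refcount(pp2)=1 -> write in place. 4 ppages; refcounts: pp0:1 pp1:1 pp2:1 pp3:1
Op 6: write(P0, v1, 121). refcount(pp2)=1 -> write in place. 4 ppages; refcounts: pp0:1 pp1:1 pp2:1 pp3:1
Op 7: write(P1, v0, 138). refcount(pp3)=1 -> write in place. 4 ppages; refcounts: pp0:1 pp1:1 pp2:1 pp3:1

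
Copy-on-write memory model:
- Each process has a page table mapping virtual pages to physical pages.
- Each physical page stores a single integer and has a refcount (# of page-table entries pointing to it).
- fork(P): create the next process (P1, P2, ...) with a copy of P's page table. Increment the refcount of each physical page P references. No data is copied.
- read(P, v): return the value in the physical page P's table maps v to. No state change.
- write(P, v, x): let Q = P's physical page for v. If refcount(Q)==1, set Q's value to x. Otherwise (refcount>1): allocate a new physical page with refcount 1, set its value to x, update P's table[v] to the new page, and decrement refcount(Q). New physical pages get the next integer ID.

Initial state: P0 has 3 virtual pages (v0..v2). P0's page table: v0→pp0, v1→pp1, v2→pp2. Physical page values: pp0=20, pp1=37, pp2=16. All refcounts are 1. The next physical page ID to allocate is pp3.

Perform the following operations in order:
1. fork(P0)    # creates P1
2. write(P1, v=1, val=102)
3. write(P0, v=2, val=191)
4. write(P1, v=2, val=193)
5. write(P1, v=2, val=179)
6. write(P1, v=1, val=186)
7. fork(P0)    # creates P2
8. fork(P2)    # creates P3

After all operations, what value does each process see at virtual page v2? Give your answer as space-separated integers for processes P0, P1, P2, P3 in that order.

Answer: 191 179 191 191

Derivation:
Op 1: fork(P0) -> P1. 3 ppages; refcounts: pp0:2 pp1:2 pp2:2
Op 2: write(P1, v1, 102). refcount(pp1)=2>1 -> COPY to pp3. 4 ppages; refcounts: pp0:2 pp1:1 pp2:2 pp3:1
Op 3: write(P0, v2, 191). refcount(pp2)=2>1 -> COPY to pp4. 5 ppages; refcounts: pp0:2 pp1:1 pp2:1 pp3:1 pp4:1
Op 4: write(P1, v2, 193). refcount(pp2)=1 -> write in place. 5 ppages; refcounts: pp0:2 pp1:1 pp2:1 pp3:1 pp4:1
Op 5: write(P1, v2, 179). refcount(pp2)=1 -> write in place. 5 ppages; refcounts: pp0:2 pp1:1 pp2:1 pp3:1 pp4:1
Op 6: write(P1, v1, 186). refcount(pp3)=1 -> write in place. 5 ppages; refcounts: pp0:2 pp1:1 pp2:1 pp3:1 pp4:1
Op 7: fork(P0) -> P2. 5 ppages; refcounts: pp0:3 pp1:2 pp2:1 pp3:1 pp4:2
Op 8: fork(P2) -> P3. 5 ppages; refcounts: pp0:4 pp1:3 pp2:1 pp3:1 pp4:3
P0: v2 -> pp4 = 191
P1: v2 -> pp2 = 179
P2: v2 -> pp4 = 191
P3: v2 -> pp4 = 191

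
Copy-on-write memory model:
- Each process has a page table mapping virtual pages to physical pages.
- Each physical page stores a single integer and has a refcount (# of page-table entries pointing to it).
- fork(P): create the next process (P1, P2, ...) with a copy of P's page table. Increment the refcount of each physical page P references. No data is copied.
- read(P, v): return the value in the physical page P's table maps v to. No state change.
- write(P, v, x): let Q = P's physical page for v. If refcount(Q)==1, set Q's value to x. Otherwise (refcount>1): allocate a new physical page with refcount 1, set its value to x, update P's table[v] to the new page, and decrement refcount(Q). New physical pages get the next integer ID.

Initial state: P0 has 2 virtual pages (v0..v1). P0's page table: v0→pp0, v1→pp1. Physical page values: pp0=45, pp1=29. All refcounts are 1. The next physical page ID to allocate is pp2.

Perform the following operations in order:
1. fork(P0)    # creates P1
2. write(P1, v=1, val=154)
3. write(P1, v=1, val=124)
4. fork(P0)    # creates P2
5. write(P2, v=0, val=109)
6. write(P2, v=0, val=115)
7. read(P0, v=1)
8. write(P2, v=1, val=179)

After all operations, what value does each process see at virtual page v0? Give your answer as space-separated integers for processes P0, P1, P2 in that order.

Answer: 45 45 115

Derivation:
Op 1: fork(P0) -> P1. 2 ppages; refcounts: pp0:2 pp1:2
Op 2: write(P1, v1, 154). refcount(pp1)=2>1 -> COPY to pp2. 3 ppages; refcounts: pp0:2 pp1:1 pp2:1
Op 3: write(P1, v1, 124). refcount(pp2)=1 -> write in place. 3 ppages; refcounts: pp0:2 pp1:1 pp2:1
Op 4: fork(P0) -> P2. 3 ppages; refcounts: pp0:3 pp1:2 pp2:1
Op 5: write(P2, v0, 109). refcount(pp0)=3>1 -> COPY to pp3. 4 ppages; refcounts: pp0:2 pp1:2 pp2:1 pp3:1
Op 6: write(P2, v0, 115). refcount(pp3)=1 -> write in place. 4 ppages; refcounts: pp0:2 pp1:2 pp2:1 pp3:1
Op 7: read(P0, v1) -> 29. No state change.
Op 8: write(P2, v1, 179). refcount(pp1)=2>1 -> COPY to pp4. 5 ppages; refcounts: pp0:2 pp1:1 pp2:1 pp3:1 pp4:1
P0: v0 -> pp0 = 45
P1: v0 -> pp0 = 45
P2: v0 -> pp3 = 115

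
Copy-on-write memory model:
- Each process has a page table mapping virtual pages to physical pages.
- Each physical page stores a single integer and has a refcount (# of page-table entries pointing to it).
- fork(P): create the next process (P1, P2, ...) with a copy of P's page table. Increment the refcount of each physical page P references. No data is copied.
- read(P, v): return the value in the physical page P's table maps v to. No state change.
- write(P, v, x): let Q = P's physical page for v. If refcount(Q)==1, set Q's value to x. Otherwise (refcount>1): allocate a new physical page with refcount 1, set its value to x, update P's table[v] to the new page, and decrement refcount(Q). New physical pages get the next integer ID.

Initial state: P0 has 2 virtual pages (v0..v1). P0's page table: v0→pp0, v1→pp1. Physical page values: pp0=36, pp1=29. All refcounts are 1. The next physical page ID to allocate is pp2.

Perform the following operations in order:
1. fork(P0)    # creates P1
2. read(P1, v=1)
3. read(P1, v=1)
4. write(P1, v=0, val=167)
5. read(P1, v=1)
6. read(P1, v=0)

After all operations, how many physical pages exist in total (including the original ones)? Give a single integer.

Op 1: fork(P0) -> P1. 2 ppages; refcounts: pp0:2 pp1:2
Op 2: read(P1, v1) -> 29. No state change.
Op 3: read(P1, v1) -> 29. No state change.
Op 4: write(P1, v0, 167). refcount(pp0)=2>1 -> COPY to pp2. 3 ppages; refcounts: pp0:1 pp1:2 pp2:1
Op 5: read(P1, v1) -> 29. No state change.
Op 6: read(P1, v0) -> 167. No state change.

Answer: 3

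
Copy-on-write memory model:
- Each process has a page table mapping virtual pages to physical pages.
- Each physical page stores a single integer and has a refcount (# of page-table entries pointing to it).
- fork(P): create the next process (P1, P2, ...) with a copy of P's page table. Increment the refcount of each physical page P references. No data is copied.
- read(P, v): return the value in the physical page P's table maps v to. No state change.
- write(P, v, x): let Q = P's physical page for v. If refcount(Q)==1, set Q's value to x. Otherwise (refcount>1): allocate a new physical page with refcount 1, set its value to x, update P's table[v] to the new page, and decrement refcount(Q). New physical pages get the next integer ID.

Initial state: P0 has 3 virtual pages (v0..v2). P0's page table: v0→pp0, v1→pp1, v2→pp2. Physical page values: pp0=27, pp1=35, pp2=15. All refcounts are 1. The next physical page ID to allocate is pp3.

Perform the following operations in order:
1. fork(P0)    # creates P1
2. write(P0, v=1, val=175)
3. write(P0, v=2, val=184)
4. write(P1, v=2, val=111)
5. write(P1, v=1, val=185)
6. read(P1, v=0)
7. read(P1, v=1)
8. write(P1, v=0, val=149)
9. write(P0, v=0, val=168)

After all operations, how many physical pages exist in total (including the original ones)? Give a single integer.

Answer: 6

Derivation:
Op 1: fork(P0) -> P1. 3 ppages; refcounts: pp0:2 pp1:2 pp2:2
Op 2: write(P0, v1, 175). refcount(pp1)=2>1 -> COPY to pp3. 4 ppages; refcounts: pp0:2 pp1:1 pp2:2 pp3:1
Op 3: write(P0, v2, 184). refcount(pp2)=2>1 -> COPY to pp4. 5 ppages; refcounts: pp0:2 pp1:1 pp2:1 pp3:1 pp4:1
Op 4: write(P1, v2, 111). refcount(pp2)=1 -> write in place. 5 ppages; refcounts: pp0:2 pp1:1 pp2:1 pp3:1 pp4:1
Op 5: write(P1, v1, 185). refcount(pp1)=1 -> write in place. 5 ppages; refcounts: pp0:2 pp1:1 pp2:1 pp3:1 pp4:1
Op 6: read(P1, v0) -> 27. No state change.
Op 7: read(P1, v1) -> 185. No state change.
Op 8: write(P1, v0, 149). refcount(pp0)=2>1 -> COPY to pp5. 6 ppages; refcounts: pp0:1 pp1:1 pp2:1 pp3:1 pp4:1 pp5:1
Op 9: write(P0, v0, 168). refcount(pp0)=1 -> write in place. 6 ppages; refcounts: pp0:1 pp1:1 pp2:1 pp3:1 pp4:1 pp5:1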